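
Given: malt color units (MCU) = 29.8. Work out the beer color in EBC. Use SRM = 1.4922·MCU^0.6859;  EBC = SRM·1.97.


SRM = 1.4922·29.8^0.6859 = 15.3106
EBC = 15.3106·1.97

30.1619 EBC


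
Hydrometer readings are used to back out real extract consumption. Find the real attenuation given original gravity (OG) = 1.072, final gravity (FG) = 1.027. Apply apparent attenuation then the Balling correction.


AA = (OG−FG)/(OG−1)·100;  RA = AA·0.8192
AA = (1.072 − 1.027)/(1.072 − 1)·100 = 62.5000
RA = 62.5000·0.8192

51.2000 %


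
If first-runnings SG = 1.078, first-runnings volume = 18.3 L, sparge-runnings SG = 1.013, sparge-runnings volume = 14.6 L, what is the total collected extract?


total = Σ (SG_i − 1)·1000·V_i
first = (1.078 − 1)·1000·18.3 = 1427.4000
sparge = (1.013 − 1)·1000·14.6 = 189.8000
total = 1427.4000 + 189.8000

1617.2000 gravity·L


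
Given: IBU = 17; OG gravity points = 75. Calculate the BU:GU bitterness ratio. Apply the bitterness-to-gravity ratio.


BU:GU = IBU / OG_points
BU:GU = 17 / 75

0.2267


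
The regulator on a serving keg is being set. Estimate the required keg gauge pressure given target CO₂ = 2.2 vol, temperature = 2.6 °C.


psi = vols/(0.01821 + 0.09011·e^(−0.04·T)) − 14.695
psi = 2.2/(0.01821 + 0.09011·e^(−0.04·2.6)) − 14.695

7.4335 psi


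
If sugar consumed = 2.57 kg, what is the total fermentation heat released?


Q = m_sugar · 590 kJ/kg
Q = 2.57 · 590

1516.3000 kJ


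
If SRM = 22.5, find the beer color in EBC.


EBC = SRM · 1.97
EBC = 22.5 · 1.97

44.3250 EBC


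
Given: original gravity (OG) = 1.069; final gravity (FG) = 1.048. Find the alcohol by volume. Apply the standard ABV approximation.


ABV = (OG − FG) · 131.25
ABV = (1.069 − 1.048) · 131.25

2.7562 % ABV


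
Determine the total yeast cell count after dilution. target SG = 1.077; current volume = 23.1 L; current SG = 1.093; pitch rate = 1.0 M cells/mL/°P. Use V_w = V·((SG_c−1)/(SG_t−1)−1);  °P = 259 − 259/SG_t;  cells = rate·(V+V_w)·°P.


V_w = 23.1·((1.093−1)/(1.077−1)−1) = 4.8000
V_final = 23.1 + 4.8000 = 27.9000
°P = 259 − 259/1.077 = 18.5172
cells = 1.0·27.9000·18.5172

516.6292 billion cells


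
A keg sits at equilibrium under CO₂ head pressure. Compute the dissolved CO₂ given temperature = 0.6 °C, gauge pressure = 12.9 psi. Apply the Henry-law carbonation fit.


vols = (P + 14.695)·(0.01821 + 0.09011·e^(−0.04·T))
vols = (12.9 + 14.695)·(0.01821 + 0.09011·e^(−0.04·0.6))

2.9301 volumes


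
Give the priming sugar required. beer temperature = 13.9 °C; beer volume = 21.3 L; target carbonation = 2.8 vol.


residual = 14.695·(0.01821 + 0.09011·e^(−0.04·T));  sugar = (target − residual)·4.0·V
residual = 14.695·(0.01821 + 0.09011·e^(−0.04·13.9)) = 1.0270
sugar = (2.8 − 1.0270)·4.0·21.3

151.0593 g


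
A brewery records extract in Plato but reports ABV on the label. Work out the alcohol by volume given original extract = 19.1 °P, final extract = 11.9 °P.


SG = 259/(259 − P);  ABV = (OG − FG)·131.25
OG = 259/(259 − 19.1) = 1.0796
FG = 259/(259 − 11.9) = 1.0482
ABV = (1.0796 − 1.0482)·131.25

4.1288 % ABV


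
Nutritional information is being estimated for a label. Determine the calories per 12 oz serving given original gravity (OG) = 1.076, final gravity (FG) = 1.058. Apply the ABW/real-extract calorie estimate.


ABW = (OG−FG)·131.25·0.79/FG;  °P = 259 − 259/SG (for OG→OE and FG→AE);  RE = 0.1808·OE + 0.8192·AE;  Cal = (6.9·ABW + 4·(RE−0.1))·FG·3.55
ABW = (1.076 − 1.058)·131.25·0.79/1.058 = 1.7641
OE = 259 − 259/1.076 = 18.2937 °P
AE = 259 − 259/1.058 = 14.1985 °P
RE = 0.1808·18.2937 + 0.8192·14.1985 = 14.9389 °P
Cal = (6.9·1.7641 + 4·(14.9389−0.1))·1.058·3.55

268.6505 kcal


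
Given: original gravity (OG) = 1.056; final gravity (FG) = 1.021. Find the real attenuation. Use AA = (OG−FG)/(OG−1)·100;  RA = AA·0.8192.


AA = (1.056 − 1.021)/(1.056 − 1)·100 = 62.5000
RA = 62.5000·0.8192

51.2000 %


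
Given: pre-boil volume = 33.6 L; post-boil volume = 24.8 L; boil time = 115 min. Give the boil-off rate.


rate = (V_pre − V_post) / (t_min/60)
rate = (33.6 − 24.8) / (115/60)

4.5913 L/hr


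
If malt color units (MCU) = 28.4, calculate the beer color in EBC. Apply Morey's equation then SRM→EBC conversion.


SRM = 1.4922·MCU^0.6859;  EBC = SRM·1.97
SRM = 1.4922·28.4^0.6859 = 14.8135
EBC = 14.8135·1.97

29.1826 EBC


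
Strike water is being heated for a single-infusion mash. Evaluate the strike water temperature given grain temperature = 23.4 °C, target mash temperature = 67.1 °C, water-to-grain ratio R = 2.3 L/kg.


T_strike = (0.41/R)·(T_mash − T_grain) + T_mash
T_strike = (0.41/2.3)·(67.1 − 23.4) + 67.1

74.8900 °C


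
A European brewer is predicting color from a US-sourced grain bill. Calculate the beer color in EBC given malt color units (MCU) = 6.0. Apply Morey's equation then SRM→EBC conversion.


SRM = 1.4922·MCU^0.6859;  EBC = SRM·1.97
SRM = 1.4922·6.0^0.6859 = 5.0999
EBC = 5.0999·1.97

10.0468 EBC


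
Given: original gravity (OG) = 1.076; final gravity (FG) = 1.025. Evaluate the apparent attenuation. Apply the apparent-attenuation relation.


AA = (OG − FG)/(OG − 1) · 100
AA = (1.076 − 1.025)/(1.076 − 1) · 100

67.1053 %


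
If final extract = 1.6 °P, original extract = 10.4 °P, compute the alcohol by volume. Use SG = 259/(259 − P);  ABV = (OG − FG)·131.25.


OG = 259/(259 − 10.4) = 1.0418
FG = 259/(259 − 1.6) = 1.0062
ABV = (1.0418 − 1.0062)·131.25

4.6749 % ABV


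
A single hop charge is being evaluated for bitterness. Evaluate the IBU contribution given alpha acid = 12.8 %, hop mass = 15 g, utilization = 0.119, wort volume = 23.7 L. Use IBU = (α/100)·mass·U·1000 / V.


IBU = (12.8/100)·15·0.119·1000 / 23.7

9.6405 IBU


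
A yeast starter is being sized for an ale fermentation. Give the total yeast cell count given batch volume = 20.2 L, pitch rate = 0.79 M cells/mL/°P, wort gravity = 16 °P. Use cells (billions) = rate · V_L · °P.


cells = 0.79 · 20.2 · 16

255.3280 billion cells


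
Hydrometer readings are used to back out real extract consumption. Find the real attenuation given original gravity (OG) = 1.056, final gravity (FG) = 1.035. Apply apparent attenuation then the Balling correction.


AA = (OG−FG)/(OG−1)·100;  RA = AA·0.8192
AA = (1.056 − 1.035)/(1.056 − 1)·100 = 37.5000
RA = 37.5000·0.8192

30.7200 %


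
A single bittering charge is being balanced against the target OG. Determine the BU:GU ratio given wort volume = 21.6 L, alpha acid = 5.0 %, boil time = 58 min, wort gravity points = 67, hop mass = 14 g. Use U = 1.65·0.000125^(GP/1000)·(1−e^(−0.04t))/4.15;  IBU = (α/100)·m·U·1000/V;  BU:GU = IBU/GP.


U = 1.65·0.000125^(67/1000)·(1−e^(−0.04·58))/4.15 = 0.1963
IBU = (5.0/100)·14·0.1963·1000/21.6 = 6.3628
BU:GU = 6.3628/67

0.0950


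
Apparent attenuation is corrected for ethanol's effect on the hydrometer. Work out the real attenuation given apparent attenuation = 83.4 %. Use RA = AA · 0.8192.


RA = 83.4 · 0.8192

68.3213 %


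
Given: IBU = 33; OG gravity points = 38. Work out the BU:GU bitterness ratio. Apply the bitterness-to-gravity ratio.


BU:GU = IBU / OG_points
BU:GU = 33 / 38

0.8684


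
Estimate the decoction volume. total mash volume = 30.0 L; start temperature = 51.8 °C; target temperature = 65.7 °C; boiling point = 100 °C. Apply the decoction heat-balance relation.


V_dec = V_total·(T_target − T_start)/(T_boil − T_start)
V_dec = 30.0·(65.7 − 51.8)/(100 − 51.8)

8.6515 L


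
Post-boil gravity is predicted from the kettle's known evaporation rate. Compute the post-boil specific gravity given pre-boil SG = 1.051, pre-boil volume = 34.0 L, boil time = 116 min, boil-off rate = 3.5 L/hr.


V_post = V_pre − rate·(t/60);  SG_post = 1 + (SG_pre−1)·V_pre/V_post
V_post = 34.0 − 3.5·(116/60) = 27.2333
SG_post = 1 + (1.051 − 1)·34.0/27.2333

1.0637


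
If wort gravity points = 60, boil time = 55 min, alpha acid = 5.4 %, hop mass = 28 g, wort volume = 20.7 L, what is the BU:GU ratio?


U = 1.65·0.000125^(GP/1000)·(1−e^(−0.04t))/4.15;  IBU = (α/100)·m·U·1000/V;  BU:GU = IBU/GP
U = 1.65·0.000125^(60/1000)·(1−e^(−0.04·55))/4.15 = 0.2062
IBU = (5.4/100)·28·0.2062·1000/20.7 = 15.0602
BU:GU = 15.0602/60

0.2510


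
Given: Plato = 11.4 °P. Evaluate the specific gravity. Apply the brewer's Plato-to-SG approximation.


SG = 259/(259 − P)
SG = 259/(259 − 11.4)

1.0460


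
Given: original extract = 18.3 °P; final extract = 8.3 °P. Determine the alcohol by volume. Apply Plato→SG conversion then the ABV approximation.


SG = 259/(259 − P);  ABV = (OG − FG)·131.25
OG = 259/(259 − 18.3) = 1.0760
FG = 259/(259 − 8.3) = 1.0331
ABV = (1.0760 − 1.0331)·131.25

5.6334 % ABV


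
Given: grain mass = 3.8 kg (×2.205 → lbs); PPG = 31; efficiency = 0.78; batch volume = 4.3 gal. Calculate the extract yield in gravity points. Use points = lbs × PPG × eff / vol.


lbs = 3.8 × 2.205 = 8.3790
points = 8.3790 × 31 × 0.78 / 4.3

47.1173 points


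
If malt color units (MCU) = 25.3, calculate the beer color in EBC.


SRM = 1.4922·MCU^0.6859;  EBC = SRM·1.97
SRM = 1.4922·25.3^0.6859 = 13.6845
EBC = 13.6845·1.97

26.9584 EBC


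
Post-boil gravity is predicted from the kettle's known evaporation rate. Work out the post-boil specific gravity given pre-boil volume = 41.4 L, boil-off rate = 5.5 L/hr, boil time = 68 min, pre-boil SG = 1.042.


V_post = V_pre − rate·(t/60);  SG_post = 1 + (SG_pre−1)·V_pre/V_post
V_post = 41.4 − 5.5·(68/60) = 35.1667
SG_post = 1 + (1.042 − 1)·41.4/35.1667

1.0494


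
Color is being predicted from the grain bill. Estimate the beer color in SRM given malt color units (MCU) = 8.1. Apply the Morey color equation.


SRM = 1.4922 · MCU^0.6859
SRM = 1.4922 · 8.1^0.6859

6.2655 SRM


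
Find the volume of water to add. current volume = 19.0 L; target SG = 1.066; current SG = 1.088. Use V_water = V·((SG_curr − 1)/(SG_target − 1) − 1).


V_water = 19.0·((1.088 − 1)/(1.066 − 1) − 1)

6.3333 L


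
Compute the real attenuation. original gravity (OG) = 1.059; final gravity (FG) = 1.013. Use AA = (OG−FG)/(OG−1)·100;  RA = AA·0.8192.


AA = (1.059 − 1.013)/(1.059 − 1)·100 = 77.9661
RA = 77.9661·0.8192

63.8698 %


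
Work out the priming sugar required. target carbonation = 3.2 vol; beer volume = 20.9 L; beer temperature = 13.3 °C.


residual = 14.695·(0.01821 + 0.09011·e^(−0.04·T));  sugar = (target − residual)·4.0·V
residual = 14.695·(0.01821 + 0.09011·e^(−0.04·13.3)) = 1.0454
sugar = (3.2 − 1.0454)·4.0·20.9

180.1204 g


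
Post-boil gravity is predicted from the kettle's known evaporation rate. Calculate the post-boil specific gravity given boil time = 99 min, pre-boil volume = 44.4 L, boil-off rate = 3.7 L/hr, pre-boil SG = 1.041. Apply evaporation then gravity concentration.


V_post = V_pre − rate·(t/60);  SG_post = 1 + (SG_pre−1)·V_pre/V_post
V_post = 44.4 − 3.7·(99/60) = 38.2950
SG_post = 1 + (1.041 − 1)·44.4/38.2950

1.0475


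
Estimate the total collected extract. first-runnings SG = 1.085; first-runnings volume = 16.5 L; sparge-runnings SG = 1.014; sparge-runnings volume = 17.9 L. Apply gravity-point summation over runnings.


total = Σ (SG_i − 1)·1000·V_i
first = (1.085 − 1)·1000·16.5 = 1402.5000
sparge = (1.014 − 1)·1000·17.9 = 250.6000
total = 1402.5000 + 250.6000

1653.1000 gravity·L


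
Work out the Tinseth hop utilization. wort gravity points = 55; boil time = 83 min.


U = 1.65·0.000125^(GP/1000) · (1 − e^(−0.04·t))/4.15
bigness = 1.65·0.000125^(55/1000) = 1.0065
boil_factor = (1 − e^(−0.04·83))/4.15 = 0.2323
U = 1.0065 · 0.2323

0.2338


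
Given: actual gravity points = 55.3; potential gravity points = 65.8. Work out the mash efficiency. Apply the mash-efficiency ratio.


efficiency = actual / potential × 100
efficiency = 55.3 / 65.8 × 100

84.0426 %


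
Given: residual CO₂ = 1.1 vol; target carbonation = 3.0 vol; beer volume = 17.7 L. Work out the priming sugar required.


sugar = (target − residual)·4.0·V
sugar = (3.0 − 1.1)·4.0·17.7

134.5200 g


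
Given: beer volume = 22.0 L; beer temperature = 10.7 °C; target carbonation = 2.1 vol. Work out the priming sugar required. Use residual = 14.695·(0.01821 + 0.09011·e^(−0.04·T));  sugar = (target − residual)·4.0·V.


residual = 14.695·(0.01821 + 0.09011·e^(−0.04·10.7)) = 1.1307
sugar = (2.1 − 1.1307)·4.0·22.0

85.2982 g


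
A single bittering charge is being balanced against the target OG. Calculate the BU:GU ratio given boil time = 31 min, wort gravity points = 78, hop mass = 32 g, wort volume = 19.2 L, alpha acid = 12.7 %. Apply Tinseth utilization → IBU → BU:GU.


U = 1.65·0.000125^(GP/1000)·(1−e^(−0.04t))/4.15;  IBU = (α/100)·m·U·1000/V;  BU:GU = IBU/GP
U = 1.65·0.000125^(78/1000)·(1−e^(−0.04·31))/4.15 = 0.1402
IBU = (12.7/100)·32·0.1402·1000/19.2 = 29.6676
BU:GU = 29.6676/78

0.3804


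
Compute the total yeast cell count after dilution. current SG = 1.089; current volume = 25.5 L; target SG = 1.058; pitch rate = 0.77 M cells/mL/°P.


V_w = V·((SG_c−1)/(SG_t−1)−1);  °P = 259 − 259/SG_t;  cells = rate·(V+V_w)·°P
V_w = 25.5·((1.089−1)/(1.058−1)−1) = 13.6293
V_final = 25.5 + 13.6293 = 39.1293
°P = 259 − 259/1.058 = 14.1985
cells = 0.77·39.1293·14.1985

427.7943 billion cells


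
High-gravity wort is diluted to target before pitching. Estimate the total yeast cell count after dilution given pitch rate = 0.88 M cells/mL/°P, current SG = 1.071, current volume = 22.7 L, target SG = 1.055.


V_w = V·((SG_c−1)/(SG_t−1)−1);  °P = 259 − 259/SG_t;  cells = rate·(V+V_w)·°P
V_w = 22.7·((1.071−1)/(1.055−1)−1) = 6.6036
V_final = 22.7 + 6.6036 = 29.3036
°P = 259 − 259/1.055 = 13.5024
cells = 0.88·29.3036·13.5024

348.1883 billion cells


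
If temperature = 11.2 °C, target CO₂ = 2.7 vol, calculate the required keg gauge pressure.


psi = vols/(0.01821 + 0.09011·e^(−0.04·T)) − 14.695
psi = 2.7/(0.01821 + 0.09011·e^(−0.04·11.2)) − 14.695

20.9337 psi


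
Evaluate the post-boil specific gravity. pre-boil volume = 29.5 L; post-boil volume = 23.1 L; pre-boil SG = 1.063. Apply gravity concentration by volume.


SG_post = 1 + (SG_pre − 1)·V_pre/V_post
pts_pre = (1.063 − 1)·1000 = 63.0000
pts_post = 63.0000·29.5/23.1 = 80.4545
SG_post = 1 + 80.4545/1000

1.0805


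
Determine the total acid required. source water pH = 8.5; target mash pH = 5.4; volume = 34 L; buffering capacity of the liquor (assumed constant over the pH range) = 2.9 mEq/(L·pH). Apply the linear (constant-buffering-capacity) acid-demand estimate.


acid = buffering capacity · (pH_source − pH_target) · V
acid = 2.9 · (8.5 − 5.4) · 34

305.6600 mEq


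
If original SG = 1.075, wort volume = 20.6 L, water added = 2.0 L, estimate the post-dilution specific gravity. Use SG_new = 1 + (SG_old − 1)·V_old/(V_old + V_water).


pts = (1.075 − 1)·1000·20.6/(20.6 + 2.0) = 68.3628
SG_new = 1 + 68.3628/1000

1.0684


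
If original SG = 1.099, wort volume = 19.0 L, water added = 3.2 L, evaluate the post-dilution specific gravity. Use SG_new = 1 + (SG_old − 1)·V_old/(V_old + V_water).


pts = (1.099 − 1)·1000·19.0/(19.0 + 3.2) = 84.7297
SG_new = 1 + 84.7297/1000

1.0847


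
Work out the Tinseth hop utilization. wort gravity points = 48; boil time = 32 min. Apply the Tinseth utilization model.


U = 1.65·0.000125^(GP/1000) · (1 − e^(−0.04·t))/4.15
bigness = 1.65·0.000125^(48/1000) = 1.0719
boil_factor = (1 − e^(−0.04·32))/4.15 = 0.1740
U = 1.0719 · 0.1740

0.1865


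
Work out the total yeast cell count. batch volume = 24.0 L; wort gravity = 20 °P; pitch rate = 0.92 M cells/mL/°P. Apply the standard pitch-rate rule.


cells (billions) = rate · V_L · °P
cells = 0.92 · 24.0 · 20

441.6000 billion cells


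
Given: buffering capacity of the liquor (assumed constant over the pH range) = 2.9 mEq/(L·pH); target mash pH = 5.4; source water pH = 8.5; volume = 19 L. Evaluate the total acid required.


acid = buffering capacity · (pH_source − pH_target) · V
acid = 2.9 · (8.5 − 5.4) · 19

170.8100 mEq


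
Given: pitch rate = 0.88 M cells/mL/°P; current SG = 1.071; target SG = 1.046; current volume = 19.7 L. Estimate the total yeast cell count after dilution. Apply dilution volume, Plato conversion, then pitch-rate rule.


V_w = V·((SG_c−1)/(SG_t−1)−1);  °P = 259 − 259/SG_t;  cells = rate·(V+V_w)·°P
V_w = 19.7·((1.071−1)/(1.046−1)−1) = 10.7065
V_final = 19.7 + 10.7065 = 30.4065
°P = 259 − 259/1.046 = 11.3901
cells = 0.88·30.4065·11.3901

304.7722 billion cells


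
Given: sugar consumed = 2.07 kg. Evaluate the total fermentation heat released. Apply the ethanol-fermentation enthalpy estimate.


Q = m_sugar · 590 kJ/kg
Q = 2.07 · 590

1221.3000 kJ


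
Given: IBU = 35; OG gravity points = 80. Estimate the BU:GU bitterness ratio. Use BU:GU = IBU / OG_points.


BU:GU = 35 / 80

0.4375


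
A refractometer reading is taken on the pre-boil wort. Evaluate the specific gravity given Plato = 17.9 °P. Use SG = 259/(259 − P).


SG = 259/(259 − 17.9)

1.0742


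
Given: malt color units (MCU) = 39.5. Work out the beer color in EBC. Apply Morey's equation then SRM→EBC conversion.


SRM = 1.4922·MCU^0.6859;  EBC = SRM·1.97
SRM = 1.4922·39.5^0.6859 = 18.5752
EBC = 18.5752·1.97

36.5931 EBC


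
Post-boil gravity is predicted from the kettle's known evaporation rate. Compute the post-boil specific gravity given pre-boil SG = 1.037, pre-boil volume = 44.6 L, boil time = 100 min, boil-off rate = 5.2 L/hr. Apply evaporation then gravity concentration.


V_post = V_pre − rate·(t/60);  SG_post = 1 + (SG_pre−1)·V_pre/V_post
V_post = 44.6 − 5.2·(100/60) = 35.9333
SG_post = 1 + (1.037 − 1)·44.6/35.9333

1.0459


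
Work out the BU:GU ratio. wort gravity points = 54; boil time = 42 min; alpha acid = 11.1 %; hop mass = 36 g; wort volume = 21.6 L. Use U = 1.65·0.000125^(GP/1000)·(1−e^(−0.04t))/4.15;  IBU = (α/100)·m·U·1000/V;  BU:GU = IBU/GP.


U = 1.65·0.000125^(54/1000)·(1−e^(−0.04·42))/4.15 = 0.1991
IBU = (11.1/100)·36·0.1991·1000/21.6 = 36.8354
BU:GU = 36.8354/54

0.6821


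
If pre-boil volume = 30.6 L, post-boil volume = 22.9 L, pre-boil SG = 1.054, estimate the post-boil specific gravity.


SG_post = 1 + (SG_pre − 1)·V_pre/V_post
pts_pre = (1.054 − 1)·1000 = 54.0000
pts_post = 54.0000·30.6/22.9 = 72.1572
SG_post = 1 + 72.1572/1000

1.0722


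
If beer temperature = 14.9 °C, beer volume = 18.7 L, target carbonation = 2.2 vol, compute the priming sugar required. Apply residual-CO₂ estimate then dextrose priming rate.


residual = 14.695·(0.01821 + 0.09011·e^(−0.04·T));  sugar = (target − residual)·4.0·V
residual = 14.695·(0.01821 + 0.09011·e^(−0.04·14.9)) = 0.9972
sugar = (2.2 − 0.9972)·4.0·18.7

89.9675 g


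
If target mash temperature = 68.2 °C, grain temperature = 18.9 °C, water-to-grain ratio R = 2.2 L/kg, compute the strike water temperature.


T_strike = (0.41/R)·(T_mash − T_grain) + T_mash
T_strike = (0.41/2.2)·(68.2 − 18.9) + 68.2

77.3877 °C


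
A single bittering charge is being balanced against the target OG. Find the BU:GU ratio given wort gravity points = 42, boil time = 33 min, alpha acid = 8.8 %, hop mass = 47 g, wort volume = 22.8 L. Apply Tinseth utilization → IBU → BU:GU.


U = 1.65·0.000125^(GP/1000)·(1−e^(−0.04t))/4.15;  IBU = (α/100)·m·U·1000/V;  BU:GU = IBU/GP
U = 1.65·0.000125^(42/1000)·(1−e^(−0.04·33))/4.15 = 0.1998
IBU = (8.8/100)·47·0.1998·1000/22.8 = 36.2389
BU:GU = 36.2389/42

0.8628


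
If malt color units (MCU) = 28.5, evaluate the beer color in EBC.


SRM = 1.4922·MCU^0.6859;  EBC = SRM·1.97
SRM = 1.4922·28.5^0.6859 = 14.8493
EBC = 14.8493·1.97

29.2531 EBC


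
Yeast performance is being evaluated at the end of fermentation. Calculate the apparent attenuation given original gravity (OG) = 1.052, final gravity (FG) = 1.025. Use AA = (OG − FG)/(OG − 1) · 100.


AA = (1.052 − 1.025)/(1.052 − 1) · 100

51.9231 %


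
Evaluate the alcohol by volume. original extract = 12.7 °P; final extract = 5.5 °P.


SG = 259/(259 − P);  ABV = (OG − FG)·131.25
OG = 259/(259 − 12.7) = 1.0516
FG = 259/(259 − 5.5) = 1.0217
ABV = (1.0516 − 1.0217)·131.25

3.9200 % ABV


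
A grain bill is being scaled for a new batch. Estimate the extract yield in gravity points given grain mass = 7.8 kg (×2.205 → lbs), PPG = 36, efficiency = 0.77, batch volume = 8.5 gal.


points = lbs × PPG × eff / vol
lbs = 7.8 × 2.205 = 17.1990
points = 17.1990 × 36 × 0.77 / 8.5

56.0890 points


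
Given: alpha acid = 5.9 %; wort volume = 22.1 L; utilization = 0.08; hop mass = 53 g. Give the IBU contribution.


IBU = (α/100)·mass·U·1000 / V
IBU = (5.9/100)·53·0.08·1000 / 22.1

11.3195 IBU


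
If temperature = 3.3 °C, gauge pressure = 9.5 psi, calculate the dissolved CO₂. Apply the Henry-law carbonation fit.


vols = (P + 14.695)·(0.01821 + 0.09011·e^(−0.04·T))
vols = (9.5 + 14.695)·(0.01821 + 0.09011·e^(−0.04·3.3))

2.3512 volumes


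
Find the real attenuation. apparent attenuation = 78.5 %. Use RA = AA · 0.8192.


RA = 78.5 · 0.8192

64.3072 %


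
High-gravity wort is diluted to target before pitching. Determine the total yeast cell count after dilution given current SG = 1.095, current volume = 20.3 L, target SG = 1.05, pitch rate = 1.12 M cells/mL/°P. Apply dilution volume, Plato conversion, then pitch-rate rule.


V_w = V·((SG_c−1)/(SG_t−1)−1);  °P = 259 − 259/SG_t;  cells = rate·(V+V_w)·°P
V_w = 20.3·((1.095−1)/(1.05−1)−1) = 18.2700
V_final = 20.3 + 18.2700 = 38.5700
°P = 259 − 259/1.05 = 12.3333
cells = 1.12·38.5700·12.3333

532.7803 billion cells


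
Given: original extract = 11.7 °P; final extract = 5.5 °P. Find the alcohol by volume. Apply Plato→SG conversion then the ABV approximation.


SG = 259/(259 − P);  ABV = (OG − FG)·131.25
OG = 259/(259 − 11.7) = 1.0473
FG = 259/(259 − 5.5) = 1.0217
ABV = (1.0473 − 1.0217)·131.25

3.3619 % ABV


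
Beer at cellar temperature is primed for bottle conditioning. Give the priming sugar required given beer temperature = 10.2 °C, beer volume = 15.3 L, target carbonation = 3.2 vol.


residual = 14.695·(0.01821 + 0.09011·e^(−0.04·T));  sugar = (target − residual)·4.0·V
residual = 14.695·(0.01821 + 0.09011·e^(−0.04·10.2)) = 1.1481
sugar = (3.2 − 1.1481)·4.0·15.3

125.5739 g


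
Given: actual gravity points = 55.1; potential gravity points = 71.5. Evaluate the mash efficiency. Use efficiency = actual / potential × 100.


efficiency = 55.1 / 71.5 × 100

77.0629 %


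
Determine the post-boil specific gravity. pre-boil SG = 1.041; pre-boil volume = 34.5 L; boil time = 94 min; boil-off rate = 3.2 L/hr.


V_post = V_pre − rate·(t/60);  SG_post = 1 + (SG_pre−1)·V_pre/V_post
V_post = 34.5 − 3.2·(94/60) = 29.4867
SG_post = 1 + (1.041 − 1)·34.5/29.4867

1.0480


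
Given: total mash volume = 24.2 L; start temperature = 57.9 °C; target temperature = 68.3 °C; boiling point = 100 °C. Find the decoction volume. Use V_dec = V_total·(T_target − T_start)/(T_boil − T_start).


V_dec = 24.2·(68.3 − 57.9)/(100 − 57.9)

5.9781 L


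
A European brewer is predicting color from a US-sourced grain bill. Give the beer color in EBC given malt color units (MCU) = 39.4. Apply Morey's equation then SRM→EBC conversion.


SRM = 1.4922·MCU^0.6859;  EBC = SRM·1.97
SRM = 1.4922·39.4^0.6859 = 18.5429
EBC = 18.5429·1.97

36.5295 EBC


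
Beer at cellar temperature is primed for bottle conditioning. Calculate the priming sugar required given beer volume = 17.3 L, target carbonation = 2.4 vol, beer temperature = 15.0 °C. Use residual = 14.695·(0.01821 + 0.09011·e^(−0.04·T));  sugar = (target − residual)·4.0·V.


residual = 14.695·(0.01821 + 0.09011·e^(−0.04·15.0)) = 0.9943
sugar = (2.4 − 0.9943)·4.0·17.3

97.2735 g


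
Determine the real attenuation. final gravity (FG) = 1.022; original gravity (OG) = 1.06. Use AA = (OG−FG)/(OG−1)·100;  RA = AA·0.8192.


AA = (1.06 − 1.022)/(1.06 − 1)·100 = 63.3333
RA = 63.3333·0.8192

51.8827 %


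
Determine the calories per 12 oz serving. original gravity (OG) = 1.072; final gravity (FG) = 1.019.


ABW = (OG−FG)·131.25·0.79/FG;  °P = 259 − 259/SG (for OG→OE and FG→AE);  RE = 0.1808·OE + 0.8192·AE;  Cal = (6.9·ABW + 4·(RE−0.1))·FG·3.55
ABW = (1.072 − 1.019)·131.25·0.79/1.019 = 5.3930
OE = 259 − 259/1.072 = 17.3955 °P
AE = 259 − 259/1.019 = 4.8292 °P
RE = 0.1808·17.3955 + 0.8192·4.8292 = 7.1012 °P
Cal = (6.9·5.3930 + 4·(7.1012−0.1))·1.019·3.55

235.9171 kcal


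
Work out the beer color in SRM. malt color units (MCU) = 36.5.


SRM = 1.4922 · MCU^0.6859
SRM = 1.4922 · 36.5^0.6859

17.5956 SRM


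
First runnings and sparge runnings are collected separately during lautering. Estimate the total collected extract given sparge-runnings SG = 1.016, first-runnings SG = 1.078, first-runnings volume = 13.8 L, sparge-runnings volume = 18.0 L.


total = Σ (SG_i − 1)·1000·V_i
first = (1.078 − 1)·1000·13.8 = 1076.4000
sparge = (1.016 − 1)·1000·18.0 = 288.0000
total = 1076.4000 + 288.0000

1364.4000 gravity·L


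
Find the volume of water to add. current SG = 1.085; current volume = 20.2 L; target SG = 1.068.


V_water = V·((SG_curr − 1)/(SG_target − 1) − 1)
V_water = 20.2·((1.085 − 1)/(1.068 − 1) − 1)

5.0500 L


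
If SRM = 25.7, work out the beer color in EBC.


EBC = SRM · 1.97
EBC = 25.7 · 1.97

50.6290 EBC


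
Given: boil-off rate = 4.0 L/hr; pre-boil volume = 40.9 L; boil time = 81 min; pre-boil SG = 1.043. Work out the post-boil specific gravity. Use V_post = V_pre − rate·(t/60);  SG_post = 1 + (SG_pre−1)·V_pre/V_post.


V_post = 40.9 − 4.0·(81/60) = 35.5000
SG_post = 1 + (1.043 − 1)·40.9/35.5000

1.0495


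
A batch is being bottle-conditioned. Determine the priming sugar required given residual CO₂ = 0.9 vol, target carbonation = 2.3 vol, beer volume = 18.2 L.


sugar = (target − residual)·4.0·V
sugar = (2.3 − 0.9)·4.0·18.2

101.9200 g


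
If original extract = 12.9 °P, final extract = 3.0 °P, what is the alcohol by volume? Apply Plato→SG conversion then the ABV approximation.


SG = 259/(259 − P);  ABV = (OG − FG)·131.25
OG = 259/(259 − 12.9) = 1.0524
FG = 259/(259 − 3.0) = 1.0117
ABV = (1.0524 − 1.0117)·131.25

5.3417 % ABV


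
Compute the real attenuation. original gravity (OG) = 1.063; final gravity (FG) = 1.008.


AA = (OG−FG)/(OG−1)·100;  RA = AA·0.8192
AA = (1.063 − 1.008)/(1.063 − 1)·100 = 87.3016
RA = 87.3016·0.8192

71.5175 %


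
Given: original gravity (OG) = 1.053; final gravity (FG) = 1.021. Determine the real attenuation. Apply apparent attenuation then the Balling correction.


AA = (OG−FG)/(OG−1)·100;  RA = AA·0.8192
AA = (1.053 − 1.021)/(1.053 − 1)·100 = 60.3774
RA = 60.3774·0.8192

49.4611 %


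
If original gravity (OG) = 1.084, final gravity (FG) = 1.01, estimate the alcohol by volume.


ABV = (OG − FG) · 131.25
ABV = (1.084 − 1.01) · 131.25

9.7125 % ABV


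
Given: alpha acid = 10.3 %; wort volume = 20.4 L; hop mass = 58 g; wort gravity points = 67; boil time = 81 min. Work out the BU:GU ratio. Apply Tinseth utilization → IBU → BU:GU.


U = 1.65·0.000125^(GP/1000)·(1−e^(−0.04t))/4.15;  IBU = (α/100)·m·U·1000/V;  BU:GU = IBU/GP
U = 1.65·0.000125^(67/1000)·(1−e^(−0.04·81))/4.15 = 0.2092
IBU = (10.3/100)·58·0.2092·1000/20.4 = 61.2651
BU:GU = 61.2651/67

0.9144


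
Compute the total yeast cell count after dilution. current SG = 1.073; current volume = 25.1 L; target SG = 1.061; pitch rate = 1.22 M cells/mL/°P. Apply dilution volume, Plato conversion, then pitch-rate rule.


V_w = V·((SG_c−1)/(SG_t−1)−1);  °P = 259 − 259/SG_t;  cells = rate·(V+V_w)·°P
V_w = 25.1·((1.073−1)/(1.061−1)−1) = 4.9377
V_final = 25.1 + 4.9377 = 30.0377
°P = 259 − 259/1.061 = 14.8907
cells = 1.22·30.0377·14.8907

545.6835 billion cells


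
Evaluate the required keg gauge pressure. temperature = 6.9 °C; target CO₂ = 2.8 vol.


psi = vols/(0.01821 + 0.09011·e^(−0.04·T)) − 14.695
psi = 2.8/(0.01821 + 0.09011·e^(−0.04·6.9)) − 14.695

17.6426 psi


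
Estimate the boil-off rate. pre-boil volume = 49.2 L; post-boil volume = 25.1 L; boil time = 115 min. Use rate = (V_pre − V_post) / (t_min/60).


rate = (49.2 − 25.1) / (115/60)

12.5739 L/hr


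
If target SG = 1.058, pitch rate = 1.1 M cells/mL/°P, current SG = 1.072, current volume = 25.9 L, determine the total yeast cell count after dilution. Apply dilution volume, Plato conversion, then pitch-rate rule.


V_w = V·((SG_c−1)/(SG_t−1)−1);  °P = 259 − 259/SG_t;  cells = rate·(V+V_w)·°P
V_w = 25.9·((1.072−1)/(1.058−1)−1) = 6.2517
V_final = 25.9 + 6.2517 = 32.1517
°P = 259 − 259/1.058 = 14.1985
cells = 1.1·32.1517·14.1985

502.1564 billion cells


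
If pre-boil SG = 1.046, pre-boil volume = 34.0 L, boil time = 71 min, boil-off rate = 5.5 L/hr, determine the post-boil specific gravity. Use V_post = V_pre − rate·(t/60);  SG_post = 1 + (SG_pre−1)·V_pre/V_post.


V_post = 34.0 − 5.5·(71/60) = 27.4917
SG_post = 1 + (1.046 − 1)·34.0/27.4917

1.0569


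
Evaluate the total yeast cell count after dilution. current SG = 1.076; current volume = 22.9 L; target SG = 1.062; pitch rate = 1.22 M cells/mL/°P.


V_w = V·((SG_c−1)/(SG_t−1)−1);  °P = 259 − 259/SG_t;  cells = rate·(V+V_w)·°P
V_w = 22.9·((1.076−1)/(1.062−1)−1) = 5.1710
V_final = 22.9 + 5.1710 = 28.0710
°P = 259 − 259/1.062 = 15.1205
cells = 1.22·28.0710·15.1205

517.8264 billion cells


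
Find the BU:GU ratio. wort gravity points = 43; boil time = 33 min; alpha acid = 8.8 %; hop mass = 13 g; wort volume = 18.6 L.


U = 1.65·0.000125^(GP/1000)·(1−e^(−0.04t))/4.15;  IBU = (α/100)·m·U·1000/V;  BU:GU = IBU/GP
U = 1.65·0.000125^(43/1000)·(1−e^(−0.04·33))/4.15 = 0.1980
IBU = (8.8/100)·13·0.1980·1000/18.6 = 12.1770
BU:GU = 12.1770/43

0.2832


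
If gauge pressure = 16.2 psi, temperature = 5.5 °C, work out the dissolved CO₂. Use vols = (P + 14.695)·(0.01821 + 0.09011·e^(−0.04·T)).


vols = (16.2 + 14.695)·(0.01821 + 0.09011·e^(−0.04·5.5))

2.7968 volumes


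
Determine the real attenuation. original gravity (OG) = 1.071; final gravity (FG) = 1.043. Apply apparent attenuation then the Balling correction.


AA = (OG−FG)/(OG−1)·100;  RA = AA·0.8192
AA = (1.071 − 1.043)/(1.071 − 1)·100 = 39.4366
RA = 39.4366·0.8192

32.3065 %


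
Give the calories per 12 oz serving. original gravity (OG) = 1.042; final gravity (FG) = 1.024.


ABW = (OG−FG)·131.25·0.79/FG;  °P = 259 − 259/SG (for OG→OE and FG→AE);  RE = 0.1808·OE + 0.8192·AE;  Cal = (6.9·ABW + 4·(RE−0.1))·FG·3.55
ABW = (1.042 − 1.024)·131.25·0.79/1.024 = 1.8226
OE = 259 − 259/1.042 = 10.4395 °P
AE = 259 − 259/1.024 = 6.0703 °P
RE = 0.1808·10.4395 + 0.8192·6.0703 = 6.8603 °P
Cal = (6.9·1.8226 + 4·(6.8603−0.1))·1.024·3.55

144.0166 kcal


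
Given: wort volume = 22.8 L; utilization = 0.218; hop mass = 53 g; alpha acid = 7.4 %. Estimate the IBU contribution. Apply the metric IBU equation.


IBU = (α/100)·mass·U·1000 / V
IBU = (7.4/100)·53·0.218·1000 / 22.8

37.4998 IBU


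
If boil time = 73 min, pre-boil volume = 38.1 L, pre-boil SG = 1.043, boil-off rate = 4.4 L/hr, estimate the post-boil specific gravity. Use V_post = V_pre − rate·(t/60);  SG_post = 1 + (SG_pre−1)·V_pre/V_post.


V_post = 38.1 − 4.4·(73/60) = 32.7467
SG_post = 1 + (1.043 − 1)·38.1/32.7467

1.0500


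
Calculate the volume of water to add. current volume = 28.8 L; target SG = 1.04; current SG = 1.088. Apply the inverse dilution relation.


V_water = V·((SG_curr − 1)/(SG_target − 1) − 1)
V_water = 28.8·((1.088 − 1)/(1.04 − 1) − 1)

34.5600 L


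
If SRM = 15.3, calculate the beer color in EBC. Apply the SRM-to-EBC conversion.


EBC = SRM · 1.97
EBC = 15.3 · 1.97

30.1410 EBC


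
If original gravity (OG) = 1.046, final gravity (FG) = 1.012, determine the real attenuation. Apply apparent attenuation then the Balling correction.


AA = (OG−FG)/(OG−1)·100;  RA = AA·0.8192
AA = (1.046 − 1.012)/(1.046 − 1)·100 = 73.9130
RA = 73.9130·0.8192

60.5496 %


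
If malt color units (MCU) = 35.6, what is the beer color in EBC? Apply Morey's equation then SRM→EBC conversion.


SRM = 1.4922·MCU^0.6859;  EBC = SRM·1.97
SRM = 1.4922·35.6^0.6859 = 17.2968
EBC = 17.2968·1.97

34.0748 EBC


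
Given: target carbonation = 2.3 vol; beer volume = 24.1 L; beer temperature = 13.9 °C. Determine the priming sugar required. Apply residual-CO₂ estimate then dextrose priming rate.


residual = 14.695·(0.01821 + 0.09011·e^(−0.04·T));  sugar = (target − residual)·4.0·V
residual = 14.695·(0.01821 + 0.09011·e^(−0.04·13.9)) = 1.0270
sugar = (2.3 − 1.0270)·4.0·24.1

122.7169 g


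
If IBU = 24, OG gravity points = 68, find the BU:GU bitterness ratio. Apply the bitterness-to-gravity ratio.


BU:GU = IBU / OG_points
BU:GU = 24 / 68

0.3529


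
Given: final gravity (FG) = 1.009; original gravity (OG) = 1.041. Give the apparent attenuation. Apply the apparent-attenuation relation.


AA = (OG − FG)/(OG − 1) · 100
AA = (1.041 − 1.009)/(1.041 − 1) · 100

78.0488 %


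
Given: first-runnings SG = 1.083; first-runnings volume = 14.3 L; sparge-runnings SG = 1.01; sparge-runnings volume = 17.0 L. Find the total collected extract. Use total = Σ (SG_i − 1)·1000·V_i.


first = (1.083 − 1)·1000·14.3 = 1186.9000
sparge = (1.01 − 1)·1000·17.0 = 170.0000
total = 1186.9000 + 170.0000

1356.9000 gravity·L


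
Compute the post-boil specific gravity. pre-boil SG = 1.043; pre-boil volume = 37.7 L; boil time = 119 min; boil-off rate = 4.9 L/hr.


V_post = V_pre − rate·(t/60);  SG_post = 1 + (SG_pre−1)·V_pre/V_post
V_post = 37.7 − 4.9·(119/60) = 27.9817
SG_post = 1 + (1.043 − 1)·37.7/27.9817

1.0579


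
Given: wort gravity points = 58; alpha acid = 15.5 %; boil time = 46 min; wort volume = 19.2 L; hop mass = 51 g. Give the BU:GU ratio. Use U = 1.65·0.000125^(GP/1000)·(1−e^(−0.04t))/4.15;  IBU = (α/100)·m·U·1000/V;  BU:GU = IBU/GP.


U = 1.65·0.000125^(58/1000)·(1−e^(−0.04·46))/4.15 = 0.1986
IBU = (15.5/100)·51·0.1986·1000/19.2 = 81.7613
BU:GU = 81.7613/58

1.4097


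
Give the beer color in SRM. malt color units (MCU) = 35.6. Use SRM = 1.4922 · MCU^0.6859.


SRM = 1.4922 · 35.6^0.6859

17.2968 SRM


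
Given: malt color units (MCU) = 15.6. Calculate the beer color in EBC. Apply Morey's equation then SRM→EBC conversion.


SRM = 1.4922·MCU^0.6859;  EBC = SRM·1.97
SRM = 1.4922·15.6^0.6859 = 9.8218
EBC = 9.8218·1.97

19.3490 EBC


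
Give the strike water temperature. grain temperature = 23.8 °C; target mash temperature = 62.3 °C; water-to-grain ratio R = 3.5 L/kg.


T_strike = (0.41/R)·(T_mash − T_grain) + T_mash
T_strike = (0.41/3.5)·(62.3 − 23.8) + 62.3

66.8100 °C


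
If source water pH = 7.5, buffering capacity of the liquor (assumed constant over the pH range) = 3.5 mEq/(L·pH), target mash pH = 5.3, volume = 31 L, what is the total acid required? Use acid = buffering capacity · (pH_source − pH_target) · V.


acid = 3.5 · (7.5 − 5.3) · 31

238.7000 mEq


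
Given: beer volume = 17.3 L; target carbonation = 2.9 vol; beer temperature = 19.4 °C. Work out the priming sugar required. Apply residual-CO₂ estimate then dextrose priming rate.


residual = 14.695·(0.01821 + 0.09011·e^(−0.04·T));  sugar = (target − residual)·4.0·V
residual = 14.695·(0.01821 + 0.09011·e^(−0.04·19.4)) = 0.8770
sugar = (2.9 − 0.8770)·4.0·17.3

139.9892 g


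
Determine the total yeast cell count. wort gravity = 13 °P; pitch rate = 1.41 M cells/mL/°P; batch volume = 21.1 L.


cells (billions) = rate · V_L · °P
cells = 1.41 · 21.1 · 13

386.7630 billion cells


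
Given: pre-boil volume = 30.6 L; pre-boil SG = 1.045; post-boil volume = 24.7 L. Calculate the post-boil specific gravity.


SG_post = 1 + (SG_pre − 1)·V_pre/V_post
pts_pre = (1.045 − 1)·1000 = 45.0000
pts_post = 45.0000·30.6/24.7 = 55.7490
SG_post = 1 + 55.7490/1000

1.0557


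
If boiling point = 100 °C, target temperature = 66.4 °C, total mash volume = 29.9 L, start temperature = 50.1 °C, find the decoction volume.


V_dec = V_total·(T_target − T_start)/(T_boil − T_start)
V_dec = 29.9·(66.4 − 50.1)/(100 − 50.1)

9.7669 L


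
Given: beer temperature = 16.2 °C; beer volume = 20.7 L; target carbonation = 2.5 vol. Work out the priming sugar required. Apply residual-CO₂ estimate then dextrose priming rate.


residual = 14.695·(0.01821 + 0.09011·e^(−0.04·T));  sugar = (target − residual)·4.0·V
residual = 14.695·(0.01821 + 0.09011·e^(−0.04·16.2)) = 0.9603
sugar = (2.5 − 0.9603)·4.0·20.7

127.4909 g


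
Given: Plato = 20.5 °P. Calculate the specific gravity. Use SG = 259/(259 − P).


SG = 259/(259 − 20.5)

1.0860


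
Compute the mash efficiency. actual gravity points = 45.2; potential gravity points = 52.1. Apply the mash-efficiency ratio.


efficiency = actual / potential × 100
efficiency = 45.2 / 52.1 × 100

86.7562 %


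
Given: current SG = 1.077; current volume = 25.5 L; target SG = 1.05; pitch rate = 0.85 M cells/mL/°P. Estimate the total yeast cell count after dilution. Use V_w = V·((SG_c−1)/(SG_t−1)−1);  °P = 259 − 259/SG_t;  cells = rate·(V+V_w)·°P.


V_w = 25.5·((1.077−1)/(1.05−1)−1) = 13.7700
V_final = 25.5 + 13.7700 = 39.2700
°P = 259 − 259/1.05 = 12.3333
cells = 0.85·39.2700·12.3333

411.6805 billion cells


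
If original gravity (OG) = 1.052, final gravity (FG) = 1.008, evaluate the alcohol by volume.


ABV = (OG − FG) · 131.25
ABV = (1.052 − 1.008) · 131.25

5.7750 % ABV


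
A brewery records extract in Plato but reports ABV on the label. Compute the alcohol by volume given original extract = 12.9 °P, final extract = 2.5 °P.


SG = 259/(259 − P);  ABV = (OG − FG)·131.25
OG = 259/(259 − 12.9) = 1.0524
FG = 259/(259 − 2.5) = 1.0097
ABV = (1.0524 − 1.0097)·131.25

5.6006 % ABV


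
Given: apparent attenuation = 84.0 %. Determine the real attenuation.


RA = AA · 0.8192
RA = 84.0 · 0.8192

68.8128 %


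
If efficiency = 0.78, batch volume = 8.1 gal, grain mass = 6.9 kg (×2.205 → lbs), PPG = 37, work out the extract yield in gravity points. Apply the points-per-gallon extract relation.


points = lbs × PPG × eff / vol
lbs = 6.9 × 2.205 = 15.2145
points = 15.2145 × 37 × 0.78 / 8.1

54.2087 points


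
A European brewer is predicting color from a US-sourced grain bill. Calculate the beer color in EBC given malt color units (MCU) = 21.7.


SRM = 1.4922·MCU^0.6859;  EBC = SRM·1.97
SRM = 1.4922·21.7^0.6859 = 12.3170
EBC = 12.3170·1.97

24.2645 EBC


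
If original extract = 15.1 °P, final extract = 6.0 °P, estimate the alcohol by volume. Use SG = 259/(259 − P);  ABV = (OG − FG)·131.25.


OG = 259/(259 − 15.1) = 1.0619
FG = 259/(259 − 6.0) = 1.0237
ABV = (1.0619 − 1.0237)·131.25

5.0131 % ABV
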